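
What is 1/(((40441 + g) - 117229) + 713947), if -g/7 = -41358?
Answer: 1/926665 ≈ 1.0791e-6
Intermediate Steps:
g = 289506 (g = -7*(-41358) = 289506)
1/(((40441 + g) - 117229) + 713947) = 1/(((40441 + 289506) - 117229) + 713947) = 1/((329947 - 117229) + 713947) = 1/(212718 + 713947) = 1/926665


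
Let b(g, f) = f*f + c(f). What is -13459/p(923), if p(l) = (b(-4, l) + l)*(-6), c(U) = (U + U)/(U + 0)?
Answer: 13459/5117124 ≈ 0.0026302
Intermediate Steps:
c(U) = 2 (c(U) = (2*U)/U = 2)
b(g, f) = 2 + f² (b(g, f) = f*f + 2 = f² + 2 = 2 + f²)
p(l) = -12 - 6*l - 6*l² (p(l) = ((2 + l²) + l)*(-6) = (2 + l + l²)*(-6) = -12 - 6*l - 6*l²)
-13459/p(923) = -13459/(-12 - 6*923 - 6*923²) = -13459/(-12 - 5538 - 6*851929) = -13459/(-12 - 5538 - 5111574) = -13459/(-5117124) = -13459*(-1/5117124) = 13459/5117124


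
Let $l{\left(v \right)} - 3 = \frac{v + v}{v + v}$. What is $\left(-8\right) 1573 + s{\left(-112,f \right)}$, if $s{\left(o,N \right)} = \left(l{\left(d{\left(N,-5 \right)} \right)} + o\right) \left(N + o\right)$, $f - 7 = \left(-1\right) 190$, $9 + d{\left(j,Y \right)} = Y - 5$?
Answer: $19276$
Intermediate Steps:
$d{\left(j,Y \right)} = -14 + Y$ ($d{\left(j,Y \right)} = -9 + \left(Y - 5\right) = -9 + \left(-5 + Y\right) = -14 + Y$)
$f = -183$ ($f = 7 - 190 = -183$)
$l{\left(v \right)} = 4$ ($l{\left(v \right)} = 3 + \frac{v + v}{v + v} = 3 + \frac{2 v}{2 v} = 3 + 2 v \frac{1}{2 v} = 3 + 1 = 4$)
$s{\left(o,N \right)} = \left(4 + o\right) \left(N + o\right)$
$\left(-8\right) 1573 + s{\left(-112,f \right)} = \left(-8\right) 1573 + \left(\left(-112\right)^{2} + 4 \left(-183\right) + 4 \left(-112\right) - -20496\right) = -12584 + \left(12544 - 732 - 448 + 20496\right) = -12584 + 31860 = 19276$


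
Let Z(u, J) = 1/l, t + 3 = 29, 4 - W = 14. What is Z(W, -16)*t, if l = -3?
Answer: -26/3 ≈ -8.6667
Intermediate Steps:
W = -10 (W = 4 - 1*14 = 4 - 14 = -10)
t = 26 (t = -3 + 29 = 26)
Z(u, J) = -⅓ (Z(u, J) = 1/(-3) = -⅓)
Z(W, -16)*t = -⅓*26 = -26/3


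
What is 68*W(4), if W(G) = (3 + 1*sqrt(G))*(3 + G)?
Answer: 2380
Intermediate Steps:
W(G) = (3 + G)*(3 + sqrt(G)) (W(G) = (3 + sqrt(G))*(3 + G) = (3 + G)*(3 + sqrt(G)))
68*W(4) = 68*(9 + 4**(3/2) + 3*4 + 3*sqrt(4)) = 68*(9 + 8 + 12 + 3*2) = 68*(9 + 8 + 12 + 6) = 68*35 = 2380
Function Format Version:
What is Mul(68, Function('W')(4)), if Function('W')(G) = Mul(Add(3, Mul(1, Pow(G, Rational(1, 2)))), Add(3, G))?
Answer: 2380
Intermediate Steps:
Function('W')(G) = Mul(Add(3, G), Add(3, Pow(G, Rational(1, 2)))) (Function('W')(G) = Mul(Add(3, Pow(G, Rational(1, 2))), Add(3, G)) = Mul(Add(3, G), Add(3, Pow(G, Rational(1, 2)))))
Mul(68, Function('W')(4)) = Mul(68, Add(9, Pow(4, Rational(3, 2)), Mul(3, 4), Mul(3, Pow(4, Rational(1, 2))))) = Mul(68, Add(9, 8, 12, Mul(3, 2))) = Mul(68, Add(9, 8, 12, 6)) = Mul(68, 35) = 2380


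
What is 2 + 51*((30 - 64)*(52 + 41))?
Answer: -161260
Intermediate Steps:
2 + 51*((30 - 64)*(52 + 41)) = 2 + 51*(-34*93) = 2 + 51*(-3162) = 2 - 161262 = -161260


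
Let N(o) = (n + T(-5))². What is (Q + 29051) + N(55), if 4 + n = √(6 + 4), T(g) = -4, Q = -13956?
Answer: 15169 - 16*√10 ≈ 15118.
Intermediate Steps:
n = -4 + √10 (n = -4 + √(6 + 4) = -4 + √10 ≈ -0.83772)
N(o) = (-8 + √10)² (N(o) = ((-4 + √10) - 4)² = (-8 + √10)²)
(Q + 29051) + N(55) = (-13956 + 29051) + (8 - √10)² = 15095 + (8 - √10)²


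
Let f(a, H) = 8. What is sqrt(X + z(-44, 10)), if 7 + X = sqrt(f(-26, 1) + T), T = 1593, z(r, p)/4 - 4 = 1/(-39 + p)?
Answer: sqrt(7453 + 841*sqrt(1601))/29 ≈ 6.9910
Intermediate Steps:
z(r, p) = 16 + 4/(-39 + p)
X = -7 + sqrt(1601) (X = -7 + sqrt(8 + 1593) = -7 + sqrt(1601) ≈ 33.013)
sqrt(X + z(-44, 10)) = sqrt((-7 + sqrt(1601)) + 4*(-155 + 4*10)/(-39 + 10)) = sqrt((-7 + sqrt(1601)) + 4*(-155 + 40)/(-29)) = sqrt((-7 + sqrt(1601)) + 4*(-1/29)*(-115)) = sqrt((-7 + sqrt(1601)) + 460/29) = sqrt(257/29 + sqrt(1601))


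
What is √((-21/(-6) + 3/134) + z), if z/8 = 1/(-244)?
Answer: √58288794/4087 ≈ 1.8680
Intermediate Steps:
z = -2/61 (z = 8/(-244) = 8*(-1/244) = -2/61 ≈ -0.032787)
√((-21/(-6) + 3/134) + z) = √((-21/(-6) + 3/134) - 2/61) = √((-21*(-⅙) + 3*(1/134)) - 2/61) = √((7/2 + 3/134) - 2/61) = √(236/67 - 2/61) = √(14262/4087) = √58288794/4087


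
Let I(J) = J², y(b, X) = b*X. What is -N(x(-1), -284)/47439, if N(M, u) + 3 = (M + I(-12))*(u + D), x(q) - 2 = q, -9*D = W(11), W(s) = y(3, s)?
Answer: 125144/142317 ≈ 0.87933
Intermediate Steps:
y(b, X) = X*b
W(s) = 3*s (W(s) = s*3 = 3*s)
D = -11/3 ≈ -3.6667
x(q) = 2 + q
N(M, u) = -3 + (144 + M)*(-11/3 + u) (N(M, u) = -3 + (M + (-12)²)*(u - 11/3) = -3 + (M + 144)*(-11/3 + u) = -3 + (144 + M)*(-11/3 + u))
-N(x(-1), -284)/47439 = -(-531 + 144*(-284) - 11*(2 - 1)/3 + (2 - 1)*(-284))/47439 = -(-531 - 40896 - 11/3*1 + 1*(-284))/47439 = -(-531 - 40896 - 11/3 - 284)/47439 = -(-125144)/(3*47439) = -1*(-125144/142317) = 125144/142317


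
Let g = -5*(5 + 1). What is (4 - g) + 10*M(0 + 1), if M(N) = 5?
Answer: 84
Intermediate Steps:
g = -30 (g = -5*6 = -30)
(4 - g) + 10*M(0 + 1) = (4 - 1*(-30)) + 10*5 = (4 + 30) + 50 = 34 + 50 = 84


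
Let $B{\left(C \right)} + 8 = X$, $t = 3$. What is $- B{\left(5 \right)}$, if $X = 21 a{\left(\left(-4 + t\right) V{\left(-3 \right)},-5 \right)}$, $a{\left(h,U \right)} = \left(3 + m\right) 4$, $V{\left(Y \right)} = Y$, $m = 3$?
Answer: $-496$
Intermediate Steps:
$a{\left(h,U \right)} = 24$ ($a{\left(h,U \right)} = \left(3 + 3\right) 4 = 6 \cdot 4 = 24$)
$X = 504$ ($X = 21 \cdot 24 = 504$)
$B{\left(C \right)} = 496$ ($B{\left(C \right)} = -8 + 504 = 496$)
$- B{\left(5 \right)} = \left(-1\right) 496 = -496$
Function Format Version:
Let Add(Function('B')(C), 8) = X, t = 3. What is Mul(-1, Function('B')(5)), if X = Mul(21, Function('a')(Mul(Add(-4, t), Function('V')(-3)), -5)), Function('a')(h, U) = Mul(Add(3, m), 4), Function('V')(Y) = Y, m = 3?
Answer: -496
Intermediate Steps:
Function('a')(h, U) = 24 (Function('a')(h, U) = Mul(Add(3, 3), 4) = Mul(6, 4) = 24)
X = 504 (X = Mul(21, 24) = 504)
Function('B')(C) = 496 (Function('B')(C) = Add(-8, 504) = 496)
Mul(-1, Function('B')(5)) = Mul(-1, 496) = -496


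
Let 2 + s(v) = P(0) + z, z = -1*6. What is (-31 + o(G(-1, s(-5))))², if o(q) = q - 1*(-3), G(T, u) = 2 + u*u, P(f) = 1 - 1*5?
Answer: 13924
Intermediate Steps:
z = -6
P(f) = -4 (P(f) = 1 - 5 = -4)
s(v) = -12 (s(v) = -2 + (-4 - 6) = -2 - 10 = -12)
G(T, u) = 2 + u²
o(q) = 3 + q (o(q) = q + 3 = 3 + q)
(-31 + o(G(-1, s(-5))))² = (-31 + (3 + (2 + (-12)²)))² = (-31 + (3 + (2 + 144)))² = (-31 + (3 + 146))² = (-31 + 149)² = 118² = 13924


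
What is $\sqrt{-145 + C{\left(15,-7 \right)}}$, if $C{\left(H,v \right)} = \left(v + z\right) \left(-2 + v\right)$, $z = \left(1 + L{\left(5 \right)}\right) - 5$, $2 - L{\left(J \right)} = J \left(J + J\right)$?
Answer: $\sqrt{386} \approx 19.647$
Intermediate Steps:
$L{\left(J \right)} = 2 - 2 J^{2}$ ($L{\left(J \right)} = 2 - J \left(J + J\right) = 2 - J 2 J = 2 - 2 J^{2}$)
$z = -52$ ($z = \left(1 + \left(2 - 2 \cdot 5^{2}\right)\right) - 5 = \left(1 + \left(2 - 50\right)\right) - 5 = \left(1 - 48\right) - 5 = -47 - 5 = -52$)
$C{\left(H,v \right)} = \left(-52 + v\right) \left(-2 + v\right)$ ($C{\left(H,v \right)} = \left(v - 52\right) \left(-2 + v\right) = \left(-52 + v\right) \left(-2 + v\right)$)
$\sqrt{-145 + C{\left(15,-7 \right)}} = \sqrt{-145 + \left(104 + \left(-7\right)^{2} - -378\right)} = \sqrt{-145 + \left(104 + 49 + 378\right)} = \sqrt{-145 + 531} = \sqrt{386}$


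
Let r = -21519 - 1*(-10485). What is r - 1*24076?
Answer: -35110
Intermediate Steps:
r = -11034 (r = -21519 + 10485 = -11034)
r - 1*24076 = -11034 - 1*24076 = -11034 - 24076 = -35110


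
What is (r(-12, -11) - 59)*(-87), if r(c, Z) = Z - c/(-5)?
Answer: 31494/5 ≈ 6298.8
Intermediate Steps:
r(c, Z) = Z + c/5 (r(c, Z) = Z - c*(-1)/5 = Z - (-1)*c/5 = Z + c/5)
(r(-12, -11) - 59)*(-87) = ((-11 + (⅕)*(-12)) - 59)*(-87) = ((-11 - 12/5) - 59)*(-87) = (-67/5 - 59)*(-87) = -362/5*(-87) = 31494/5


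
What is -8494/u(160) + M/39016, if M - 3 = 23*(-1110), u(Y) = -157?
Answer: 327394165/6125512 ≈ 53.448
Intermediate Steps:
M = -25527 (M = 3 + 23*(-1110) = 3 - 25530 = -25527)
-8494/u(160) + M/39016 = -8494/(-157) - 25527/39016 = -8494*(-1/157) - 25527*1/39016 = 8494/157 - 25527/39016 = 327394165/6125512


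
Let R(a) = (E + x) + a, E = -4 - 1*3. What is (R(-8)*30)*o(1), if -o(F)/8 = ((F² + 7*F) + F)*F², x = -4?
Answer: 41040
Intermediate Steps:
o(F) = -8*F²*(F² + 8*F) (o(F) = -8*((F² + 7*F) + F)*F² = -8*(F² + 8*F)*F² = -8*F²*(F² + 8*F))
E = -7 (E = -4 - 3 = -7)
R(a) = -11 + a (R(a) = (-7 - 4) + a = -11 + a)
(R(-8)*30)*o(1) = ((-11 - 8)*30)*(8*1³*(-8 - 1*1)) = (-19*30)*(8*1*(-8 - 1)) = -4560*(-9) = -570*(-72) = 41040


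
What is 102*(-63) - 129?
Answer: -6555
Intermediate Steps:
102*(-63) - 129 = -6426 - 129 = -6555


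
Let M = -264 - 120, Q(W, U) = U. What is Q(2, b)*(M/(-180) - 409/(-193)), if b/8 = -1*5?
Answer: -98488/579 ≈ -170.10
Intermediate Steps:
b = -40 (b = 8*(-1*5) = 8*(-5) = -40)
M = -384
Q(2, b)*(M/(-180) - 409/(-193)) = -40*(-384/(-180) - 409/(-193)) = -40*(-384*(-1/180) - 409*(-1/193)) = -40*(32/15 + 409/193) = -40*12311/2895 = -98488/579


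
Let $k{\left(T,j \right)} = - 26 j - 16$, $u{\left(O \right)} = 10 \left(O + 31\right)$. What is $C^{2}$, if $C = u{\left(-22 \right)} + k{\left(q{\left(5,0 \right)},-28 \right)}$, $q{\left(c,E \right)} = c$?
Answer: $643204$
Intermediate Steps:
$u{\left(O \right)} = 310 + 10 O$ ($u{\left(O \right)} = 10 \left(31 + O\right) = 310 + 10 O$)
$k{\left(T,j \right)} = -16 - 26 j$
$C = 802$ ($C = \left(310 + 10 \left(-22\right)\right) - -712 = \left(310 - 220\right) + \left(-16 + 728\right) = 90 + 712 = 802$)
$C^{2} = 802^{2} = 643204$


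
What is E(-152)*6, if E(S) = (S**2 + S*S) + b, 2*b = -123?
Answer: 276879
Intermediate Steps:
b = -123/2 (b = (1/2)*(-123) = -123/2 ≈ -61.500)
E(S) = -123/2 + 2*S**2 (E(S) = (S**2 + S*S) - 123/2 = (S**2 + S**2) - 123/2 = 2*S**2 - 123/2 = -123/2 + 2*S**2)
E(-152)*6 = (-123/2 + 2*(-152)**2)*6 = (-123/2 + 2*23104)*6 = (-123/2 + 46208)*6 = (92293/2)*6 = 276879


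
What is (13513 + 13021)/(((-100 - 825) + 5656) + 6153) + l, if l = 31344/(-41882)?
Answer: 192537223/113960922 ≈ 1.6895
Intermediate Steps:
l = -15672/20941 (l = 31344*(-1/41882) = -15672/20941 ≈ -0.74839)
(13513 + 13021)/(((-100 - 825) + 5656) + 6153) + l = (13513 + 13021)/(((-100 - 825) + 5656) + 6153) - 15672/20941 = 26534/((-925 + 5656) + 6153) - 15672/20941 = 26534/(4731 + 6153) - 15672/20941 = 26534/10884 - 15672/20941 = 26534*(1/10884) - 15672/20941 = 13267/5442 - 15672/20941 = 192537223/113960922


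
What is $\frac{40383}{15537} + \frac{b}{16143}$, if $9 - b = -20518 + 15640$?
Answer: $\frac{80870232}{27868199} \approx 2.9019$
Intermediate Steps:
$b = 4887$ ($b = 9 - \left(-20518 + 15640\right) = 9 - -4878 = 9 + 4878 = 4887$)
$\frac{40383}{15537} + \frac{b}{16143} = \frac{40383}{15537} + \frac{4887}{16143} = 40383 \cdot \frac{1}{15537} + 4887 \cdot \frac{1}{16143} = \frac{13461}{5179} + \frac{1629}{5381} = \frac{80870232}{27868199}$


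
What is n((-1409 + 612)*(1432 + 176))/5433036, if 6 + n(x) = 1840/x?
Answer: -240353/217589017023 ≈ -1.1046e-6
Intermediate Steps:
n(x) = -6 + 1840/x
n((-1409 + 612)*(1432 + 176))/5433036 = (-6 + 1840/(((-1409 + 612)*(1432 + 176))))/5433036 = (-6 + 1840/((-797*1608)))*(1/5433036) = (-6 + 1840/(-1281576))*(1/5433036) = (-6 + 1840*(-1/1281576))*(1/5433036) = (-6 - 230/160197)*(1/5433036) = -961412/160197*1/5433036 = -240353/217589017023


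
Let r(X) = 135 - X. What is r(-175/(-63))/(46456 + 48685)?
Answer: 1190/856269 ≈ 0.0013897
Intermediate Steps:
r(-175/(-63))/(46456 + 48685) = (135 - (-175)/(-63))/(46456 + 48685) = (135 - (-175)*(-1)/63)/95141 = (135 - 1*25/9)*(1/95141) = (135 - 25/9)*(1/95141) = (1190/9)*(1/95141) = 1190/856269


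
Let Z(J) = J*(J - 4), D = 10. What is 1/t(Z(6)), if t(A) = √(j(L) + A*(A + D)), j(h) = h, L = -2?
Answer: √262/262 ≈ 0.061780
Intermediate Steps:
Z(J) = J*(-4 + J)
t(A) = √(-2 + A*(10 + A)) (t(A) = √(-2 + A*(A + 10)) = √(-2 + A*(10 + A)))
1/t(Z(6)) = 1/(√(-2 + (6*(-4 + 6))² + 10*(6*(-4 + 6)))) = 1/(√(-2 + (6*2)² + 10*(6*2))) = 1/(√(-2 + 12² + 10*12)) = 1/(√(-2 + 144 + 120)) = 1/(√262) = √262/262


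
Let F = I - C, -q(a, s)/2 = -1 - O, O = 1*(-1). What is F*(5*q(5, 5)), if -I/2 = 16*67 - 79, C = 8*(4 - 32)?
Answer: 0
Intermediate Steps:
O = -1
C = -224 (C = 8*(-28) = -224)
q(a, s) = 0 (q(a, s) = -2*(-1 - 1*(-1)) = -2*(-1 + 1) = -2*0 = 0)
I = -1986 (I = -2*(16*67 - 79) = -2*(1072 - 79) = -2*993 = -1986)
F = -1762 (F = -1986 - 1*(-224) = -1986 + 224 = -1762)
F*(5*q(5, 5)) = -8810*0 = -1762*0 = 0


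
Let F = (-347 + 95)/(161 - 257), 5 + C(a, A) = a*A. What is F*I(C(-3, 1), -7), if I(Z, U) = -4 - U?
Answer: 63/8 ≈ 7.8750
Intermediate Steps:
C(a, A) = -5 + A*a (C(a, A) = -5 + a*A = -5 + A*a)
F = 21/8 (F = -252/(-96) = -252*(-1/96) = 21/8 ≈ 2.6250)
F*I(C(-3, 1), -7) = 21*(-4 - 1*(-7))/8 = 21*(-4 + 7)/8 = (21/8)*3 = 63/8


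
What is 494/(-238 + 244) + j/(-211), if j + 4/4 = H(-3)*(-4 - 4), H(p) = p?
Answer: 52048/633 ≈ 82.224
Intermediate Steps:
j = 23 (j = -1 - 3*(-4 - 4) = -1 - 3*(-8) = -1 + 24 = 23)
494/(-238 + 244) + j/(-211) = 494/(-238 + 244) + 23/(-211) = 494/6 + 23*(-1/211) = 494*(⅙) - 23/211 = 247/3 - 23/211 = 52048/633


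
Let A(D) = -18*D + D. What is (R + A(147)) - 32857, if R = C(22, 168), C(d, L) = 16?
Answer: -35340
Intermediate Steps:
A(D) = -17*D
R = 16
(R + A(147)) - 32857 = (16 - 17*147) - 32857 = (16 - 2499) - 32857 = -2483 - 32857 = -35340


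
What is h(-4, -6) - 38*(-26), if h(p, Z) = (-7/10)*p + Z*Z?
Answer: 5134/5 ≈ 1026.8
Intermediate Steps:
h(p, Z) = Z**2 - 7*p/10 (h(p, Z) = (-7*1/10)*p + Z**2 = -7*p/10 + Z**2 = Z**2 - 7*p/10)
h(-4, -6) - 38*(-26) = ((-6)**2 - 7/10*(-4)) - 38*(-26) = (36 + 14/5) + 988 = 194/5 + 988 = 5134/5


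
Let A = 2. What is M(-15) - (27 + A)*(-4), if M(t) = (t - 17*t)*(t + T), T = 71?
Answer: 13556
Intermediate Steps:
M(t) = -16*t*(71 + t) (M(t) = (t - 17*t)*(t + 71) = (-16*t)*(71 + t) = -16*t*(71 + t))
M(-15) - (27 + A)*(-4) = -16*(-15)*(71 - 15) - (27 + 2)*(-4) = -16*(-15)*56 - 29*(-4) = 13440 - 1*(-116) = 13440 + 116 = 13556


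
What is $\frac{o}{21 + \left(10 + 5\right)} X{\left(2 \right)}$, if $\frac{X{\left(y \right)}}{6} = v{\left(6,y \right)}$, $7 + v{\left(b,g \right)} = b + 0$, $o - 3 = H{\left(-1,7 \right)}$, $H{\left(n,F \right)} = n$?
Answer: $- \frac{1}{3} \approx -0.33333$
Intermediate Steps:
$o = 2$ ($o = 3 - 1 = 2$)
$v{\left(b,g \right)} = -7 + b$ ($v{\left(b,g \right)} = -7 + \left(b + 0\right) = -7 + b$)
$X{\left(y \right)} = -6$ ($X{\left(y \right)} = 6 \left(-7 + 6\right) = 6 \left(-1\right) = -6$)
$\frac{o}{21 + \left(10 + 5\right)} X{\left(2 \right)} = \frac{2}{21 + \left(10 + 5\right)} \left(-6\right) = \frac{2}{21 + 15} \left(-6\right) = \frac{2}{36} \left(-6\right) = 2 \cdot \frac{1}{36} \left(-6\right) = \frac{1}{18} \left(-6\right) = - \frac{1}{3}$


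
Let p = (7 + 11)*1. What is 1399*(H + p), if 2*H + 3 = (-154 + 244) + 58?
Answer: 253219/2 ≈ 1.2661e+5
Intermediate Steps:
H = 145/2 (H = -3/2 + ((-154 + 244) + 58)/2 = -3/2 + (90 + 58)/2 = -3/2 + (½)*148 = -3/2 + 74 = 145/2 ≈ 72.500)
p = 18 (p = 18*1 = 18)
1399*(H + p) = 1399*(145/2 + 18) = 1399*(181/2) = 253219/2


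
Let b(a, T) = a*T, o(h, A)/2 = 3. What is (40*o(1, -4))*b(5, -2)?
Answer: -2400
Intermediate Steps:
o(h, A) = 6 (o(h, A) = 2*3 = 6)
b(a, T) = T*a
(40*o(1, -4))*b(5, -2) = (40*6)*(-2*5) = 240*(-10) = -2400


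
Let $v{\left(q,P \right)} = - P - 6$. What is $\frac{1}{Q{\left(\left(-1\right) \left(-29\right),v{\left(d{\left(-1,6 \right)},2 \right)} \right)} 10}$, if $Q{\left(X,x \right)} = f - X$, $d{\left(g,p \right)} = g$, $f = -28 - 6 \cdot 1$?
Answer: $- \frac{1}{630} \approx -0.0015873$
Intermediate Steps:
$f = -34$ ($f = -28 - 6 = -34$)
$v{\left(q,P \right)} = -6 - P$
$Q{\left(X,x \right)} = -34 - X$
$\frac{1}{Q{\left(\left(-1\right) \left(-29\right),v{\left(d{\left(-1,6 \right)},2 \right)} \right)} 10} = \frac{1}{\left(-34 - \left(-1\right) \left(-29\right)\right) 10} = \frac{1}{\left(-34 - 29\right) 10} = \frac{1}{\left(-63\right) 10} = \frac{1}{-630} = - \frac{1}{630}$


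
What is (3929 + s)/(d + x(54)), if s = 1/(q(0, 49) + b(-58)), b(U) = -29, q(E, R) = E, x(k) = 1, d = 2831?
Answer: 9495/6844 ≈ 1.3873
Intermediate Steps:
s = -1/29 (s = 1/(0 - 29) = 1/(-29) = -1/29 ≈ -0.034483)
(3929 + s)/(d + x(54)) = (3929 - 1/29)/(2831 + 1) = (113940/29)/2832 = (113940/29)*(1/2832) = 9495/6844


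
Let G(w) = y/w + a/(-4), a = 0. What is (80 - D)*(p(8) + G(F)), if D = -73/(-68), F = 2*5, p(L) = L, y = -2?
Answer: 209313/340 ≈ 615.63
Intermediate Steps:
F = 10
D = 73/68 (D = -73*(-1/68) = 73/68 ≈ 1.0735)
G(w) = -2/w (G(w) = -2/w + 0/(-4) = -2/w + 0*(-¼) = -2/w + 0 = -2/w)
(80 - D)*(p(8) + G(F)) = (80 - 1*73/68)*(8 - 2/10) = (80 - 73/68)*(8 - 2*⅒) = 5367*(8 - ⅕)/68 = (5367/68)*(39/5) = 209313/340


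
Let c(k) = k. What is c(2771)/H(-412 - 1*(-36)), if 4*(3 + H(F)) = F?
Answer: -2771/97 ≈ -28.567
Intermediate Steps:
H(F) = -3 + F/4
c(2771)/H(-412 - 1*(-36)) = 2771/(-3 + (-412 - 1*(-36))/4) = 2771/(-3 + (-412 + 36)/4) = 2771/(-3 + (1/4)*(-376)) = 2771/(-3 - 94) = 2771/(-97) = 2771*(-1/97) = -2771/97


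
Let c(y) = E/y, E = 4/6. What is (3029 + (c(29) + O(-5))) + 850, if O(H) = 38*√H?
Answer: 337475/87 + 38*I*√5 ≈ 3879.0 + 84.971*I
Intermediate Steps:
E = ⅔ (E = 4*(⅙) = ⅔ ≈ 0.66667)
c(y) = 2/(3*y)
(3029 + (c(29) + O(-5))) + 850 = (3029 + ((⅔)/29 + 38*√(-5))) + 850 = (3029 + ((⅔)*(1/29) + 38*(I*√5))) + 850 = (3029 + (2/87 + 38*I*√5)) + 850 = (263525/87 + 38*I*√5) + 850 = 337475/87 + 38*I*√5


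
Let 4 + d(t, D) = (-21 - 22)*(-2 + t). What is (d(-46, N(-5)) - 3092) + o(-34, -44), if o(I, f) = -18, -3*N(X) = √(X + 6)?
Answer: -1050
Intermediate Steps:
N(X) = -√(6 + X)/3 (N(X) = -√(X + 6)/3 = -√(6 + X)/3)
d(t, D) = 82 - 43*t (d(t, D) = -4 + (-21 - 22)*(-2 + t) = -4 - 43*(-2 + t) = -4 + (86 - 43*t) = 82 - 43*t)
(d(-46, N(-5)) - 3092) + o(-34, -44) = ((82 - 43*(-46)) - 3092) - 18 = ((82 + 1978) - 3092) - 18 = (2060 - 3092) - 18 = -1032 - 18 = -1050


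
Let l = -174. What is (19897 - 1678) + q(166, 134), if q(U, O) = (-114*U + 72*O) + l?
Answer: 8769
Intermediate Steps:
q(U, O) = -174 - 114*U + 72*O (q(U, O) = (-114*U + 72*O) - 174 = -174 - 114*U + 72*O)
(19897 - 1678) + q(166, 134) = (19897 - 1678) + (-174 - 114*166 + 72*134) = 18219 + (-174 - 18924 + 9648) = 18219 - 9450 = 8769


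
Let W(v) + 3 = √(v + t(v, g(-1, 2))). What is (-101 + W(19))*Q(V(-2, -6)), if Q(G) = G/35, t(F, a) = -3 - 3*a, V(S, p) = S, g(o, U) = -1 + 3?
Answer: 208/35 - 2*√10/35 ≈ 5.7622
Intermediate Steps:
g(o, U) = 2
Q(G) = G/35 (Q(G) = G*(1/35) = G/35)
W(v) = -3 + √(-9 + v) (W(v) = -3 + √(v + (-3 - 3*2)) = -3 + √(v + (-3 - 6)) = -3 + √(v - 9) = -3 + √(-9 + v))
(-101 + W(19))*Q(V(-2, -6)) = (-101 + (-3 + √(-9 + 19)))*((1/35)*(-2)) = (-101 + (-3 + √10))*(-2/35) = (-104 + √10)*(-2/35) = 208/35 - 2*√10/35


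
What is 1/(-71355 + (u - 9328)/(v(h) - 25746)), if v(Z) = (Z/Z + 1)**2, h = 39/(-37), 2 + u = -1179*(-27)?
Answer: -25742/1836842913 ≈ -1.4014e-5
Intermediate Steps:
u = 31831 (u = -2 - 1179*(-27) = -2 + 31833 = 31831)
h = -39/37 (h = 39*(-1/37) = -39/37 ≈ -1.0541)
v(Z) = 4 (v(Z) = (1 + 1)**2 = 2**2 = 4)
1/(-71355 + (u - 9328)/(v(h) - 25746)) = 1/(-71355 + (31831 - 9328)/(4 - 25746)) = 1/(-71355 + 22503/(-25742)) = 1/(-71355 + 22503*(-1/25742)) = 1/(-71355 - 22503/25742) = 1/(-1836842913/25742) = -25742/1836842913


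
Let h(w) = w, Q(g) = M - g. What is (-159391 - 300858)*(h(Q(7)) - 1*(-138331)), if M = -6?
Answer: -63660721182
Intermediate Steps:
Q(g) = -6 - g
(-159391 - 300858)*(h(Q(7)) - 1*(-138331)) = (-159391 - 300858)*((-6 - 1*7) - 1*(-138331)) = -460249*((-6 - 7) + 138331) = -460249*(-13 + 138331) = -460249*138318 = -63660721182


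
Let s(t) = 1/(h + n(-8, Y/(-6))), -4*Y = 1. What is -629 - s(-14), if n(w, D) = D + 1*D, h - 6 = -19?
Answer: -97483/155 ≈ -628.92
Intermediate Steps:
h = -13 (h = 6 - 19 = -13)
Y = -¼ (Y = -¼*1 = -¼ ≈ -0.25000)
n(w, D) = 2*D (n(w, D) = D + D = 2*D)
s(t) = -12/155 (s(t) = 1/(-13 + 2*(-¼/(-6))) = 1/(-13 + 2*(-¼*(-⅙))) = 1/(-13 + 2*(1/24)) = 1/(-13 + 1/12) = 1/(-155/12) = -12/155)
-629 - s(-14) = -629 - 1*(-12/155) = -629 + 12/155 = -97483/155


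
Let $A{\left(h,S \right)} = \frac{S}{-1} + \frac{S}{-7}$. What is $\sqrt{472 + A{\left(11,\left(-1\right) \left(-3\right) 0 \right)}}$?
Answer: $2 \sqrt{118} \approx 21.726$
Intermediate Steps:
$A{\left(h,S \right)} = - \frac{8 S}{7}$ ($A{\left(h,S \right)} = S \left(-1\right) + S \left(- \frac{1}{7}\right) = - S - \frac{S}{7} = - \frac{8 S}{7}$)
$\sqrt{472 + A{\left(11,\left(-1\right) \left(-3\right) 0 \right)}} = \sqrt{472 - \frac{8 \left(-1\right) \left(-3\right) 0}{7}} = \sqrt{472 - \frac{8 \cdot 3 \cdot 0}{7}} = \sqrt{472 - 0} = \sqrt{472 + 0} = \sqrt{472} = 2 \sqrt{118}$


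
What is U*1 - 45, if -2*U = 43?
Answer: -133/2 ≈ -66.500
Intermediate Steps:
U = -43/2 (U = -1/2*43 = -43/2 ≈ -21.500)
U*1 - 45 = -43/2*1 - 45 = -43/2 - 45 = -133/2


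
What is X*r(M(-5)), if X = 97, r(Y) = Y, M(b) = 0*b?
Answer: 0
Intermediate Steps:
M(b) = 0
X*r(M(-5)) = 97*0 = 0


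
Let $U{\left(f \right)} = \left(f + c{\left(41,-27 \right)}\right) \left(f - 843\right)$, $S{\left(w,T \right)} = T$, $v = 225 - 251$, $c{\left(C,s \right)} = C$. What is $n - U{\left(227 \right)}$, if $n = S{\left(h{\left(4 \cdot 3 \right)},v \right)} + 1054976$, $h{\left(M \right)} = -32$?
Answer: $1220038$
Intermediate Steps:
$v = -26$ ($v = 225 - 251 = -26$)
$U{\left(f \right)} = \left(-843 + f\right) \left(41 + f\right)$ ($U{\left(f \right)} = \left(f + 41\right) \left(f - 843\right) = \left(41 + f\right) \left(-843 + f\right) = \left(-843 + f\right) \left(41 + f\right)$)
$n = 1054950$ ($n = -26 + 1054976 = 1054950$)
$n - U{\left(227 \right)} = 1054950 - \left(-34563 + 227^{2} - 182054\right) = 1054950 - \left(-34563 + 51529 - 182054\right) = 1054950 - -165088 = 1054950 + 165088 = 1220038$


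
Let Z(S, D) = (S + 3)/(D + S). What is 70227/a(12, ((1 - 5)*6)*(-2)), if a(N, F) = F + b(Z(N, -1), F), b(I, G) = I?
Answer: 257499/181 ≈ 1422.6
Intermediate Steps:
Z(S, D) = (3 + S)/(D + S)
a(N, F) = F + (3 + N)/(-1 + N)
70227/a(12, ((1 - 5)*6)*(-2)) = 70227/(((3 + 12 + (((1 - 5)*6)*(-2))*(-1 + 12))/(-1 + 12))) = 70227/(((3 + 12 + (-4*6*(-2))*11)/11)) = 70227/(((3 + 12 - 24*(-2)*11)/11)) = 70227/(((3 + 12 + 48*11)/11)) = 70227/(((3 + 12 + 528)/11)) = 70227/(((1/11)*543)) = 70227/(543/11) = 70227*(11/543) = 257499/181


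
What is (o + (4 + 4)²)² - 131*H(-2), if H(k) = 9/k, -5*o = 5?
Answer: 9117/2 ≈ 4558.5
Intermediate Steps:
o = -1 (o = -⅕*5 = -1)
(o + (4 + 4)²)² - 131*H(-2) = (-1 + (4 + 4)²)² - 1179/(-2) = (-1 + 8²)² - 1179*(-1)/2 = (-1 + 64)² - 131*(-9/2) = 63² + 1179/2 = 3969 + 1179/2 = 9117/2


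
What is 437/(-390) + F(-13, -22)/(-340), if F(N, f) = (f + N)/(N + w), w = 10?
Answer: -15313/13260 ≈ -1.1548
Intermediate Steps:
F(N, f) = (N + f)/(10 + N) (F(N, f) = (f + N)/(N + 10) = (N + f)/(10 + N))
437/(-390) + F(-13, -22)/(-340) = 437/(-390) + ((-13 - 22)/(10 - 13))/(-340) = 437*(-1/390) + (-35/(-3))*(-1/340) = -437/390 - ⅓*(-35)*(-1/340) = -437/390 + (35/3)*(-1/340) = -437/390 - 7/204 = -15313/13260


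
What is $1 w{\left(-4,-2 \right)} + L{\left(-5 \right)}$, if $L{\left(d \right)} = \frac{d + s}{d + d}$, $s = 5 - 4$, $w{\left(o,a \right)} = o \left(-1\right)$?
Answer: $\frac{22}{5} \approx 4.4$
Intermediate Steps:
$w{\left(o,a \right)} = - o$
$s = 1$ ($s = 5 - 4 = 1$)
$L{\left(d \right)} = \frac{1 + d}{2 d}$ ($L{\left(d \right)} = \frac{d + 1}{d + d} = \frac{1 + d}{2 d}$)
$1 w{\left(-4,-2 \right)} + L{\left(-5 \right)} = 1 \left(\left(-1\right) \left(-4\right)\right) + \frac{1 - 5}{2 \left(-5\right)} = 1 \cdot 4 + \frac{1}{2} \left(- \frac{1}{5}\right) \left(-4\right) = 4 + \frac{2}{5} = \frac{22}{5}$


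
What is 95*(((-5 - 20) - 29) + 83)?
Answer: 2755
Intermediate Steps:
95*(((-5 - 20) - 29) + 83) = 95*((-25 - 29) + 83) = 95*(-54 + 83) = 95*29 = 2755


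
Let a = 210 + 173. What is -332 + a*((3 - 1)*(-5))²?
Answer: 37968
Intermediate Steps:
a = 383
-332 + a*((3 - 1)*(-5))² = -332 + 383*((3 - 1)*(-5))² = -332 + 383*(2*(-5))² = -332 + 383*(-10)² = -332 + 383*100 = -332 + 38300 = 37968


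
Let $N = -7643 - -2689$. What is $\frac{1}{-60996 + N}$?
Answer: $- \frac{1}{65950} \approx -1.5163 \cdot 10^{-5}$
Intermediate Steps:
$N = -4954$ ($N = -7643 + 2689 = -4954$)
$\frac{1}{-60996 + N} = \frac{1}{-60996 - 4954} = \frac{1}{-65950} = - \frac{1}{65950}$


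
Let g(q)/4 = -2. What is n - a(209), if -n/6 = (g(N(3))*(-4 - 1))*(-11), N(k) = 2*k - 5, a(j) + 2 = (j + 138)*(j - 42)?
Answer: -55307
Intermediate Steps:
a(j) = -2 + (-42 + j)*(138 + j) (a(j) = -2 + (j + 138)*(j - 42) = -2 + (138 + j)*(-42 + j) = -2 + (-42 + j)*(138 + j))
N(k) = -5 + 2*k
g(q) = -8 (g(q) = 4*(-2) = -8)
n = 2640 (n = -6*(-8*(-4 - 1))*(-11) = -6*(-8*(-5))*(-11) = -240*(-11) = -6*(-440) = 2640)
n - a(209) = 2640 - (-5798 + 209² + 96*209) = 2640 - (-5798 + 43681 + 20064) = 2640 - 1*57947 = 2640 - 57947 = -55307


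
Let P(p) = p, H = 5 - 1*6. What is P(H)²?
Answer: 1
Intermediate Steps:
H = -1 (H = 5 - 6 = -1)
P(H)² = (-1)² = 1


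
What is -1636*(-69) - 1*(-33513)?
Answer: 146397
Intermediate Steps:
-1636*(-69) - 1*(-33513) = 112884 + 33513 = 146397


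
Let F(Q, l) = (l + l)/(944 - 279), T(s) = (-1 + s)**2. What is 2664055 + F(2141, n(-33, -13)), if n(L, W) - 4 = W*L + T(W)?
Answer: 1771597833/665 ≈ 2.6641e+6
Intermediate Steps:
n(L, W) = 4 + (-1 + W)**2 + L*W (n(L, W) = 4 + (W*L + (-1 + W)**2) = 4 + (L*W + (-1 + W)**2) = 4 + ((-1 + W)**2 + L*W) = 4 + (-1 + W)**2 + L*W)
F(Q, l) = 2*l/665 (F(Q, l) = (2*l)/665 = (2*l)*(1/665) = 2*l/665)
2664055 + F(2141, n(-33, -13)) = 2664055 + 2*(4 + (-1 - 13)**2 - 33*(-13))/665 = 2664055 + 2*(4 + (-14)**2 + 429)/665 = 2664055 + 2*(4 + 196 + 429)/665 = 2664055 + (2/665)*629 = 2664055 + 1258/665 = 1771597833/665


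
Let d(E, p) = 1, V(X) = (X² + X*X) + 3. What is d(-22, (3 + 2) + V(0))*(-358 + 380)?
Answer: 22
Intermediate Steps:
V(X) = 3 + 2*X² (V(X) = (X² + X²) + 3 = 2*X² + 3 = 3 + 2*X²)
d(-22, (3 + 2) + V(0))*(-358 + 380) = 1*(-358 + 380) = 1*22 = 22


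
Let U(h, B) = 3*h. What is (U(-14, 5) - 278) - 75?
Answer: -395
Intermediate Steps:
(U(-14, 5) - 278) - 75 = (3*(-14) - 278) - 75 = (-42 - 278) - 75 = -320 - 75 = -395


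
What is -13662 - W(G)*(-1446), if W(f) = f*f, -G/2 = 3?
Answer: 38394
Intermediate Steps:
G = -6 (G = -2*3 = -6)
W(f) = f²
-13662 - W(G)*(-1446) = -13662 - (-6)²*(-1446) = -13662 - 36*(-1446) = -13662 - 1*(-52056) = -13662 + 52056 = 38394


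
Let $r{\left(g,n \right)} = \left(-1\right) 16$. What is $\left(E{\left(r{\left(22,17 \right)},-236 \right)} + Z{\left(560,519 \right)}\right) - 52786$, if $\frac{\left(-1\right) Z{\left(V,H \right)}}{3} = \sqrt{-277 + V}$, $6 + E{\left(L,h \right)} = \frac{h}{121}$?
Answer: $- \frac{6388068}{121} - 3 \sqrt{283} \approx -52844.0$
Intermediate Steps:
$r{\left(g,n \right)} = -16$
$E{\left(L,h \right)} = -6 + \frac{h}{121}$
$Z{\left(V,H \right)} = - 3 \sqrt{-277 + V}$
$\left(E{\left(r{\left(22,17 \right)},-236 \right)} + Z{\left(560,519 \right)}\right) - 52786 = \left(\left(-6 + \frac{1}{121} \left(-236\right)\right) - 3 \sqrt{-277 + 560}\right) - 52786 = \left(\left(-6 - \frac{236}{121}\right) - 3 \sqrt{283}\right) - 52786 = \left(- \frac{962}{121} - 3 \sqrt{283}\right) - 52786 = - \frac{6388068}{121} - 3 \sqrt{283}$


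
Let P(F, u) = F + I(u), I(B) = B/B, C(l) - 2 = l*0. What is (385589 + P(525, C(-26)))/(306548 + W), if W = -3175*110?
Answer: -128705/14234 ≈ -9.0421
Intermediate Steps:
W = -349250
C(l) = 2 (C(l) = 2 + l*0 = 2 + 0 = 2)
I(B) = 1
P(F, u) = 1 + F (P(F, u) = F + 1 = 1 + F)
(385589 + P(525, C(-26)))/(306548 + W) = (385589 + (1 + 525))/(306548 - 349250) = (385589 + 526)/(-42702) = 386115*(-1/42702) = -128705/14234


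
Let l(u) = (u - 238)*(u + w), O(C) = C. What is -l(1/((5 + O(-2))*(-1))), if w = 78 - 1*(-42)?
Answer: 256685/9 ≈ 28521.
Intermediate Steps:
w = 120 (w = 78 + 42 = 120)
l(u) = (-238 + u)*(120 + u) (l(u) = (u - 238)*(u + 120) = (-238 + u)*(120 + u))
-l(1/((5 + O(-2))*(-1))) = -(-28560 + (1/((5 - 2)*(-1)))² - 118*(-1/(5 - 2))) = -(-28560 + (1/(3*(-1)))² - 118/(3*(-1))) = -(-28560 + (1/(-3))² - 118/(-3)) = -(-28560 + (-⅓)² - 118*(-⅓)) = -(-28560 + ⅑ + 118/3) = -1*(-256685/9) = 256685/9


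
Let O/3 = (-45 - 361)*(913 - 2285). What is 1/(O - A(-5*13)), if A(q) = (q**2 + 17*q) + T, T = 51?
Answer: 1/1667925 ≈ 5.9955e-7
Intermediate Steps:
A(q) = 51 + q**2 + 17*q (A(q) = (q**2 + 17*q) + 51 = 51 + q**2 + 17*q)
O = 1671096 (O = 3*((-45 - 361)*(913 - 2285)) = 3*(-406*(-1372)) = 3*557032 = 1671096)
1/(O - A(-5*13)) = 1/(1671096 - (51 + (-5*13)**2 + 17*(-5*13))) = 1/(1671096 - (51 + (-65)**2 + 17*(-65))) = 1/(1671096 - (51 + 4225 - 1105)) = 1/(1671096 - 1*3171) = 1/(1671096 - 3171) = 1/1667925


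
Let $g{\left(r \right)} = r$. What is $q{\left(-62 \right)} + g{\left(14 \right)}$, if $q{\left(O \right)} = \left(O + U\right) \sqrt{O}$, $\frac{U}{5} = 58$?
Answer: $14 + 228 i \sqrt{62} \approx 14.0 + 1795.3 i$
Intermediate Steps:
$U = 290$ ($U = 5 \cdot 58 = 290$)
$q{\left(O \right)} = \sqrt{O} \left(290 + O\right)$ ($q{\left(O \right)} = \left(O + 290\right) \sqrt{O} = \left(290 + O\right) \sqrt{O} = \sqrt{O} \left(290 + O\right)$)
$q{\left(-62 \right)} + g{\left(14 \right)} = \sqrt{-62} \left(290 - 62\right) + 14 = i \sqrt{62} \cdot 228 + 14 = 228 i \sqrt{62} + 14 = 14 + 228 i \sqrt{62}$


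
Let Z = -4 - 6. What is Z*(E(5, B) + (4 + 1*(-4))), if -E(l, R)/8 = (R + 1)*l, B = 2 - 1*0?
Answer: 1200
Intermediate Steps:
B = 2 (B = 2 + 0 = 2)
Z = -10
E(l, R) = -8*l*(1 + R) (E(l, R) = -8*(R + 1)*l = -8*(1 + R)*l = -8*l*(1 + R))
Z*(E(5, B) + (4 + 1*(-4))) = -10*(-8*5*(1 + 2) + (4 + 1*(-4))) = -10*(-8*5*3 + (4 - 4)) = -10*(-120 + 0) = -10*(-120) = 1200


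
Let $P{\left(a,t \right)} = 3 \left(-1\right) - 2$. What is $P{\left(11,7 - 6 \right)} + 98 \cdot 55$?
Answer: $5385$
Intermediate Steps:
$P{\left(a,t \right)} = -5$ ($P{\left(a,t \right)} = -3 - 2 = -5$)
$P{\left(11,7 - 6 \right)} + 98 \cdot 55 = -5 + 98 \cdot 55 = -5 + 5390 = 5385$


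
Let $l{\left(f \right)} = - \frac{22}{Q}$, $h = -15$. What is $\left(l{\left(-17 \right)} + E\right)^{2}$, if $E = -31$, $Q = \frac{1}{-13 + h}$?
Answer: $342225$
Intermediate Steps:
$Q = - \frac{1}{28}$ ($Q = \frac{1}{-13 - 15} = \frac{1}{-28} = - \frac{1}{28} \approx -0.035714$)
$l{\left(f \right)} = 616$ ($l{\left(f \right)} = - \frac{22}{- \frac{1}{28}} = \left(-22\right) \left(-28\right) = 616$)
$\left(l{\left(-17 \right)} + E\right)^{2} = \left(616 - 31\right)^{2} = 585^{2} = 342225$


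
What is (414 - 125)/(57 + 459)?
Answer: 289/516 ≈ 0.56008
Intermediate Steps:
(414 - 125)/(57 + 459) = 289/516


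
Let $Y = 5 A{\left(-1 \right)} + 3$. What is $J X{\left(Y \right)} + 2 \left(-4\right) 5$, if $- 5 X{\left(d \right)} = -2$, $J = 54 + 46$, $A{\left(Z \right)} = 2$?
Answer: $0$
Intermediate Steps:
$J = 100$
$Y = 13$ ($Y = 5 \cdot 2 + 3 = 10 + 3 = 13$)
$X{\left(d \right)} = \frac{2}{5}$ ($X{\left(d \right)} = \left(- \frac{1}{5}\right) \left(-2\right) = \frac{2}{5}$)
$J X{\left(Y \right)} + 2 \left(-4\right) 5 = 100 \cdot \frac{2}{5} + 2 \left(-4\right) 5 = 40 - 40 = 0$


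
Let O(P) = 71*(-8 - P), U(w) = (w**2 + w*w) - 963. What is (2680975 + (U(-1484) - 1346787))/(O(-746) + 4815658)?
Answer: 197853/167864 ≈ 1.1786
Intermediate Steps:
U(w) = -963 + 2*w**2 (U(w) = (w**2 + w**2) - 963 = 2*w**2 - 963 = -963 + 2*w**2)
O(P) = -568 - 71*P
(2680975 + (U(-1484) - 1346787))/(O(-746) + 4815658) = (2680975 + ((-963 + 2*(-1484)**2) - 1346787))/((-568 - 71*(-746)) + 4815658) = (2680975 + ((-963 + 2*2202256) - 1346787))/((-568 + 52966) + 4815658) = (2680975 + ((-963 + 4404512) - 1346787))/(52398 + 4815658) = (2680975 + (4403549 - 1346787))/4868056 = (2680975 + 3056762)*(1/4868056) = 5737737*(1/4868056) = 197853/167864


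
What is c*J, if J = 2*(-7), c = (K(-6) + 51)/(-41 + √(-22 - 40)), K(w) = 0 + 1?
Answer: 4264/249 + 104*I*√62/249 ≈ 17.125 + 3.2887*I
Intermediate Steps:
K(w) = 1
c = 52/(-41 + I*√62) (c = (1 + 51)/(-41 + √(-22 - 40)) = 52/(-41 + √(-62)) = 52/(-41 + I*√62) ≈ -1.2232 - 0.23491*I)
J = -14
c*J = (-2132/1743 - 52*I*√62/1743)*(-14) = 4264/249 + 104*I*√62/249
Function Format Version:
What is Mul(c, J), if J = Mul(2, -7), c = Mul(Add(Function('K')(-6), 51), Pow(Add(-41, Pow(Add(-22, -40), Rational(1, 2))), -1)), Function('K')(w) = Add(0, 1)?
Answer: Add(Rational(4264, 249), Mul(Rational(104, 249), I, Pow(62, Rational(1, 2)))) ≈ Add(17.125, Mul(3.2887, I))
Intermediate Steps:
Function('K')(w) = 1
c = Mul(52, Pow(Add(-41, Mul(I, Pow(62, Rational(1, 2)))), -1)) (c = Mul(Add(1, 51), Pow(Add(-41, Pow(Add(-22, -40), Rational(1, 2))), -1)) = Mul(52, Pow(Add(-41, Pow(-62, Rational(1, 2))), -1)) = Mul(52, Pow(Add(-41, Mul(I, Pow(62, Rational(1, 2)))), -1)) ≈ Add(-1.2232, Mul(-0.23491, I)))
J = -14
Mul(c, J) = Mul(Add(Rational(-2132, 1743), Mul(Rational(-52, 1743), I, Pow(62, Rational(1, 2)))), -14) = Add(Rational(4264, 249), Mul(Rational(104, 249), I, Pow(62, Rational(1, 2))))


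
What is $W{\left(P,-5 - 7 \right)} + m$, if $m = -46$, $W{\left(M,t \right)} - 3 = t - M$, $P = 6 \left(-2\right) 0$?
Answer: $-55$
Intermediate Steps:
$P = 0$ ($P = \left(-12\right) 0 = 0$)
$W{\left(M,t \right)} = 3 + t - M$ ($W{\left(M,t \right)} = 3 - \left(M - t\right) = 3 + t - M$)
$W{\left(P,-5 - 7 \right)} + m = \left(3 - 12 - 0\right) - 46 = \left(3 - 12 + 0\right) - 46 = -9 - 46 = -55$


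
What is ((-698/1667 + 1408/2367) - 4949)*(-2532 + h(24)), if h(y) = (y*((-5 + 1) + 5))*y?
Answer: 12731613643732/1315263 ≈ 9.6799e+6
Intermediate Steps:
h(y) = y² (h(y) = (y*(-4 + 5))*y = (y*1)*y = y*y = y²)
((-698/1667 + 1408/2367) - 4949)*(-2532 + h(24)) = ((-698/1667 + 1408/2367) - 4949)*(-2532 + 24²) = ((-698*1/1667 + 1408*(1/2367)) - 4949)*(-2532 + 576) = ((-698/1667 + 1408/2367) - 4949)*(-1956) = (694970/3945789 - 4949)*(-1956) = -19527014791/3945789*(-1956) = 12731613643732/1315263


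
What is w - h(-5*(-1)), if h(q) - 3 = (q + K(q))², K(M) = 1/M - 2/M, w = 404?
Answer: 9449/25 ≈ 377.96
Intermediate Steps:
K(M) = -1/M (K(M) = 1/M - 2/M = -1/M)
h(q) = 3 + (q - 1/q)²
w - h(-5*(-1)) = 404 - (1 + (-5*(-1))⁻² + (-5*(-1))²) = 404 - (1 + 5⁻² + 5²) = 404 - (1 + 1/25 + 25) = 404 - 1*651/25 = 404 - 651/25 = 9449/25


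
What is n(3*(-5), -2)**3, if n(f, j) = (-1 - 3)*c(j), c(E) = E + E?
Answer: 4096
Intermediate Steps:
c(E) = 2*E
n(f, j) = -8*j (n(f, j) = (-1 - 3)*(2*j) = -8*j)
n(3*(-5), -2)**3 = (-8*(-2))**3 = 16**3 = 4096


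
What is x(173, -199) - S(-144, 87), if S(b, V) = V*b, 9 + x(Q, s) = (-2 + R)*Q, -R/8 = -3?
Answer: 16325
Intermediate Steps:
R = 24 (R = -8*(-3) = 24)
x(Q, s) = -9 + 22*Q (x(Q, s) = -9 + (-2 + 24)*Q = -9 + 22*Q)
x(173, -199) - S(-144, 87) = (-9 + 22*173) - 87*(-144) = (-9 + 3806) - 1*(-12528) = 3797 + 12528 = 16325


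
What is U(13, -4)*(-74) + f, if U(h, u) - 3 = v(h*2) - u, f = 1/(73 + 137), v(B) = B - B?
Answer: -108779/210 ≈ -518.00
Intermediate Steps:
v(B) = 0
f = 1/210 ≈ 0.0047619
U(h, u) = 3 - u (U(h, u) = 3 + (0 - u) = 3 - u)
U(13, -4)*(-74) + f = (3 - 1*(-4))*(-74) + 1/210 = (3 + 4)*(-74) + 1/210 = 7*(-74) + 1/210 = -518 + 1/210 = -108779/210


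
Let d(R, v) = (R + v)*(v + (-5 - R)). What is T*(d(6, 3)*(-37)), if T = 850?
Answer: 2264400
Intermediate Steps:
d(R, v) = (R + v)*(-5 + v - R)
T*(d(6, 3)*(-37)) = 850*((3**2 - 1*6**2 - 5*6 - 5*3)*(-37)) = 850*((9 - 1*36 - 30 - 15)*(-37)) = 850*((9 - 36 - 30 - 15)*(-37)) = 850*(-72*(-37)) = 850*2664 = 2264400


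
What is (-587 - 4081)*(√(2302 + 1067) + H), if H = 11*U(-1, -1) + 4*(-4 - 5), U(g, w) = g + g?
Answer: 270744 - 4668*√3369 ≈ -201.13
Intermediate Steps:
U(g, w) = 2*g
H = -58 (H = 11*(2*(-1)) + 4*(-4 - 5) = 11*(-2) + 4*(-9) = -22 - 36 = -58)
(-587 - 4081)*(√(2302 + 1067) + H) = (-587 - 4081)*(√(2302 + 1067) - 58) = -4668*(√3369 - 58) = -4668*(-58 + √3369) = 270744 - 4668*√3369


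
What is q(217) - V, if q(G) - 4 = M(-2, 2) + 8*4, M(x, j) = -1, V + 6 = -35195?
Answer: 35236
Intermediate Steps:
V = -35201 (V = -6 - 35195 = -35201)
q(G) = 35 (q(G) = 4 + (-1 + 8*4) = 4 + (-1 + 32) = 4 + 31 = 35)
q(217) - V = 35 - 1*(-35201) = 35 + 35201 = 35236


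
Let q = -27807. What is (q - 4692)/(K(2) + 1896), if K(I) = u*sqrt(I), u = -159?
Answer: -148836/8561 - 24963*sqrt(2)/17122 ≈ -19.447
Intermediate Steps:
K(I) = -159*sqrt(I)
(q - 4692)/(K(2) + 1896) = (-27807 - 4692)/(-159*sqrt(2) + 1896) = -32499/(1896 - 159*sqrt(2))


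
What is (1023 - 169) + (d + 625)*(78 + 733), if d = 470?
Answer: 888899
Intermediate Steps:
(1023 - 169) + (d + 625)*(78 + 733) = (1023 - 169) + (470 + 625)*(78 + 733) = 854 + 1095*811 = 854 + 888045 = 888899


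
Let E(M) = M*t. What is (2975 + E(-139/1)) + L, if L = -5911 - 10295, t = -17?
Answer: -10868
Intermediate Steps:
L = -16206
E(M) = -17*M (E(M) = M*(-17) = -17*M)
(2975 + E(-139/1)) + L = (2975 - (-2363)/1) - 16206 = (2975 - (-2363)) - 16206 = (2975 - 17*(-139)) - 16206 = (2975 + 2363) - 16206 = 5338 - 16206 = -10868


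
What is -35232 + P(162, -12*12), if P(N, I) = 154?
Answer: -35078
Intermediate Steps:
-35232 + P(162, -12*12) = -35232 + 154 = -35078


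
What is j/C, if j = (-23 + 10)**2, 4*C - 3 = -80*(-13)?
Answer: 676/1043 ≈ 0.64813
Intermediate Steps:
C = 1043/4 (C = 3/4 + (-80*(-13))/4 = 3/4 + (1/4)*1040 = 3/4 + 260 = 1043/4 ≈ 260.75)
j = 169 (j = (-13)**2 = 169)
j/C = 169/(1043/4) = 169*(4/1043) = 676/1043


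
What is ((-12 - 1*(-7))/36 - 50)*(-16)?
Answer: 7220/9 ≈ 802.22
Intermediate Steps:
((-12 - 1*(-7))/36 - 50)*(-16) = ((-12 + 7)*(1/36) - 50)*(-16) = (-5*1/36 - 50)*(-16) = (-5/36 - 50)*(-16) = -1805/36*(-16) = 7220/9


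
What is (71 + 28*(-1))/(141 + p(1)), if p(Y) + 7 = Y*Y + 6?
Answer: 43/141 ≈ 0.30496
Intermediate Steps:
p(Y) = -1 + Y**2 (p(Y) = -7 + (Y*Y + 6) = -7 + (Y**2 + 6) = -7 + (6 + Y**2) = -1 + Y**2)
(71 + 28*(-1))/(141 + p(1)) = (71 + 28*(-1))/(141 + (-1 + 1**2)) = (71 - 28)/(141 + (-1 + 1)) = 43/(141 + 0) = 43/141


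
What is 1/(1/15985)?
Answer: 15985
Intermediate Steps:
1/(1/15985) = 15985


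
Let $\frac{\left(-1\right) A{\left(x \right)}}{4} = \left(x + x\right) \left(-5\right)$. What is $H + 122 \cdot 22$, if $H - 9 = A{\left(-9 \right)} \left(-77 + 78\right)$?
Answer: $2333$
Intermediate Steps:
$A{\left(x \right)} = 40 x$ ($A{\left(x \right)} = - 4 \left(x + x\right) \left(-5\right) = - 4 \cdot 2 x \left(-5\right) = - 4 \left(- 10 x\right) = 40 x$)
$H = -351$ ($H = 9 + 40 \left(-9\right) \left(-77 + 78\right) = 9 - 360 = -351$)
$H + 122 \cdot 22 = -351 + 122 \cdot 22 = -351 + 2684 = 2333$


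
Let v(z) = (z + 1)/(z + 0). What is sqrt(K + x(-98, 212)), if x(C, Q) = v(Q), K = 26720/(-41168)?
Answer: sqrt(26456813321)/272738 ≈ 0.59638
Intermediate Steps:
v(z) = (1 + z)/z
K = -1670/2573 (K = 26720*(-1/41168) = -1670/2573 ≈ -0.64905)
x(C, Q) = (1 + Q)/Q
sqrt(K + x(-98, 212)) = sqrt(-1670/2573 + (1 + 212)/212) = sqrt(-1670/2573 + (1/212)*213) = sqrt(-1670/2573 + 213/212) = sqrt(194009/545476) = sqrt(26456813321)/272738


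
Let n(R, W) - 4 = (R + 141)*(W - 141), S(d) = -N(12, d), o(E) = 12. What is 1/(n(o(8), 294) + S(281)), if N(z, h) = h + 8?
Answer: 1/23124 ≈ 4.3245e-5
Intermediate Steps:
N(z, h) = 8 + h
S(d) = -8 - d (S(d) = -(8 + d) = -8 - d)
n(R, W) = 4 + (-141 + W)*(141 + R) (n(R, W) = 4 + (R + 141)*(W - 141) = 4 + (141 + R)*(-141 + W) = 4 + (-141 + W)*(141 + R))
1/(n(o(8), 294) + S(281)) = 1/((-19877 - 141*12 + 141*294 + 12*294) + (-8 - 1*281)) = 1/((-19877 - 1692 + 41454 + 3528) + (-8 - 281)) = 1/(23413 - 289) = 1/23124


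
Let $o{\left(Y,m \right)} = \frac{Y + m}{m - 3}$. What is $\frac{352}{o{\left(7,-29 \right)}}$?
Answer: $512$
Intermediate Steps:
$o{\left(Y,m \right)} = \frac{Y + m}{-3 + m}$
$\frac{352}{o{\left(7,-29 \right)}} = \frac{352}{\frac{1}{-3 - 29} \left(7 - 29\right)} = \frac{352}{\frac{1}{-32} \left(-22\right)} = \frac{352}{\left(- \frac{1}{32}\right) \left(-22\right)} = \frac{352}{\frac{11}{16}} = 352 \cdot \frac{16}{11} = 512$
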